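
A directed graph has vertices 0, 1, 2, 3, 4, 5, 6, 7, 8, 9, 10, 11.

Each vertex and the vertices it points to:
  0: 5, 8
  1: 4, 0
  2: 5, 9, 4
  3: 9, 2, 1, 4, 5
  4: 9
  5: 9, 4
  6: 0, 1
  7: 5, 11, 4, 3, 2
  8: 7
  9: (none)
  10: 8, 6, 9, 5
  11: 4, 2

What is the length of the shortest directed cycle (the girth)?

For each vertex v, BFS finds the shortest path from v back to v.
The shortest such closed walk is 8 → 7 → 3 → 1 → 0 → 8, length 5.

5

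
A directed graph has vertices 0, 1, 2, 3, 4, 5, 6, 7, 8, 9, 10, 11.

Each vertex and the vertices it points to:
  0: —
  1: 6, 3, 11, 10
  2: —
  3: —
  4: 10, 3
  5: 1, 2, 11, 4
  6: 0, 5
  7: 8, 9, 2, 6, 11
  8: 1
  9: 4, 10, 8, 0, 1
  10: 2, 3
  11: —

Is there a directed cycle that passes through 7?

No

7 lies on a cycle iff there is a path from 7 back to itself.
Exploring from 7, it never reaches itself; equivalently, its strongly connected component is a singleton.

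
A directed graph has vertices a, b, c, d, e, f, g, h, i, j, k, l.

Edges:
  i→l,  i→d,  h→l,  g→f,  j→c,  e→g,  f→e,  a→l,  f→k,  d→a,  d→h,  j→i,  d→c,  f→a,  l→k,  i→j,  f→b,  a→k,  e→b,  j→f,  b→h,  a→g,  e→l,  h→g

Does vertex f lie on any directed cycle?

f is on a cycle iff f can reach itself via ≥1 edge.
f → a → g → f — yes.

Yes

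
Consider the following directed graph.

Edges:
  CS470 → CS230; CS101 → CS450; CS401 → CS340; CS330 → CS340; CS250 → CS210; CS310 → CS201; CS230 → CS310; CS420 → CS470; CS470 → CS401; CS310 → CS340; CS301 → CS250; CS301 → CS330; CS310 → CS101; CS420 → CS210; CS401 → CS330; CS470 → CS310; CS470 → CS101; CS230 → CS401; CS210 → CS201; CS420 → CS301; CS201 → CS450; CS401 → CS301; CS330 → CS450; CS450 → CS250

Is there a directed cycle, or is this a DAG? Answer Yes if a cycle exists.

DFS with white/gray/black marking, starting from CS310:
CS310 gray
  CS201 gray
    CS450 gray
      CS250 gray
        CS210 gray
          CS210→CS201: CS201 is gray → back edge
Back edge found, so a cycle exists: CS201 → CS450 → CS250 → CS210 → CS201.

Yes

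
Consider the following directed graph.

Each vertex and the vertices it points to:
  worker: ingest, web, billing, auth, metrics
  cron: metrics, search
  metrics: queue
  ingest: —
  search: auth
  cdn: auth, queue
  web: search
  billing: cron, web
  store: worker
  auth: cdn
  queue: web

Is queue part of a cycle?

queue is on a cycle iff queue can reach itself via ≥1 edge.
queue → web → search → auth → cdn → queue — yes.

Yes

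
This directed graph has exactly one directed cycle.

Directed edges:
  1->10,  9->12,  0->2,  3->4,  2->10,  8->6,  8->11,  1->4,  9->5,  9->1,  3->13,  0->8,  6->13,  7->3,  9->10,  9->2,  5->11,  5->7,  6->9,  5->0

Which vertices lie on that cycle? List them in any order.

0, 5, 6, 8, 9

DFS with gray/black marking from 6:
6 gray
  13 gray
  13 black
  9 gray
    12 gray
    12 black
    1 gray
      4 gray
      4 black
      10 gray
      10 black
    1 black
    2 gray
      2→10: 10 black — skip
    2 black
    9→10: 10 black — skip
    5 gray
      7 gray
        3 gray
          3→4: 4 black — skip
          3→13: 13 black — skip
        3 black
      7 black
      0 gray
        0→2: 2 black — skip
        8 gray
          8→6: 6 is gray → back edge
Back edge closes the cycle 6 → 9 → 5 → 0 → 8 → 6; its vertices are {0, 5, 6, 8, 9}.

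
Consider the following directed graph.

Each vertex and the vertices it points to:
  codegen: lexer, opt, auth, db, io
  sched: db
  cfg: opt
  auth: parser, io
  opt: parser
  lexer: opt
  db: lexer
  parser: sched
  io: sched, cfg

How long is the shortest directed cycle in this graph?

5

For each vertex v, BFS finds the shortest path from v back to v.
The shortest such closed walk is parser → sched → db → lexer → opt → parser, length 5.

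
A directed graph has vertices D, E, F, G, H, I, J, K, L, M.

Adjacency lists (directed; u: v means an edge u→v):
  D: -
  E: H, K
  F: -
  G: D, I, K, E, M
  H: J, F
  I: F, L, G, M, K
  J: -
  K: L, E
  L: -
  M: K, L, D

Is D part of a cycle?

No

D lies on a cycle iff there is a path from D back to itself.
Exploring from D, it never reaches itself; equivalently, its strongly connected component is a singleton.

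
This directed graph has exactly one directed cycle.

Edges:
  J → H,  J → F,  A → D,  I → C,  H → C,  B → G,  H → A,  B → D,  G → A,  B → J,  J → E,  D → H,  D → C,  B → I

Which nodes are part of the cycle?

DFS with gray/black marking from D:
D gray
  H gray
    A gray
      A→D: D is gray → back edge
Back edge closes the cycle D → H → A → D; its vertices are {A, D, H}.

A, D, H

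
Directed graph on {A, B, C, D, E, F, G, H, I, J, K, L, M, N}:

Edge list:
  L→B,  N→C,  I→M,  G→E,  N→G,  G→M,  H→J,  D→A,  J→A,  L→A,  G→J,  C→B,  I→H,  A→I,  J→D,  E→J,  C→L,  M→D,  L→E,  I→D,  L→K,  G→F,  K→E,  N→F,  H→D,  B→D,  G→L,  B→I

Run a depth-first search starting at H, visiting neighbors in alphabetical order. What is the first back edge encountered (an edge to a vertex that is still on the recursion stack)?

I→D

DFS from H (visiting neighbors in alphabetical order); mark gray on enter, black on exit:
H gray
  D gray
    A gray
      I gray
        I→D: D is gray → back edge
First back edge: I → D.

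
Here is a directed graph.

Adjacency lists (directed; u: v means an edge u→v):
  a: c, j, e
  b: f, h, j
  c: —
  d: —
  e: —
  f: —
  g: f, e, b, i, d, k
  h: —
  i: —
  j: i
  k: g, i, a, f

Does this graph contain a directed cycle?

DFS with white/gray/black marking, starting from k:
k gray
  g gray
    f gray
    f black
    e gray
    e black
    b gray
      b→f: f black — skip
      h gray
      h black
      j gray
        i gray
        i black
      j black
    b black
    g→i: i black — skip
    d gray
    d black
    g→k: k is gray → back edge
Back edge found, so a cycle exists: k → g → k.

Yes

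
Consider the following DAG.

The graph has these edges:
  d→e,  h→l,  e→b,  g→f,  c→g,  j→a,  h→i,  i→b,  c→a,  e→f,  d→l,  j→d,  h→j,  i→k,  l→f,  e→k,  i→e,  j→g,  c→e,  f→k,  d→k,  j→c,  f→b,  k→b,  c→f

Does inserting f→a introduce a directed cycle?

No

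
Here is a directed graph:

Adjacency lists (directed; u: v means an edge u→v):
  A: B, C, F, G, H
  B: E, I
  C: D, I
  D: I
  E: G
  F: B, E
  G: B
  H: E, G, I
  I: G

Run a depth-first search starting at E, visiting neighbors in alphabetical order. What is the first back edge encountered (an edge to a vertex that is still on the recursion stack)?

DFS from E (visiting neighbors in alphabetical order); mark gray on enter, black on exit:
E gray
  G gray
    B gray
      B→E: E is gray → back edge
First back edge: B → E.

B->E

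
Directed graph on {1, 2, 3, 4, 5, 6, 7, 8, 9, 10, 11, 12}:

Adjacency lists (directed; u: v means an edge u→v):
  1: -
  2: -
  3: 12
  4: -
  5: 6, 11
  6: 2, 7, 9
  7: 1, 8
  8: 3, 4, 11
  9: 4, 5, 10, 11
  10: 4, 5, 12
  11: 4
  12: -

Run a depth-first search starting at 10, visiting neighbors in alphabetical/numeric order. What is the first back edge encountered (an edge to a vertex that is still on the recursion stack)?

DFS from 10 (visiting neighbors in alphabetical/numeric order); mark gray on enter, black on exit:
10 gray
  4 gray
  4 black
  5 gray
    6 gray
      2 gray
      2 black
      7 gray
        1 gray
        1 black
        8 gray
          3 gray
            12 gray
            12 black
          3 black
          8→4: 4 black — skip
          11 gray
            11→4: 4 black — skip
          11 black
        8 black
      7 black
      9 gray
        9→4: 4 black — skip
        9→5: 5 is gray → back edge
First back edge: 9 → 5.

9->5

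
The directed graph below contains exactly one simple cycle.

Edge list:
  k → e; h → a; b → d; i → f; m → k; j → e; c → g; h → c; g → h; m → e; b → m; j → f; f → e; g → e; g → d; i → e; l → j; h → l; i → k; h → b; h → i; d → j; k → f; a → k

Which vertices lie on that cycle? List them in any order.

c, g, h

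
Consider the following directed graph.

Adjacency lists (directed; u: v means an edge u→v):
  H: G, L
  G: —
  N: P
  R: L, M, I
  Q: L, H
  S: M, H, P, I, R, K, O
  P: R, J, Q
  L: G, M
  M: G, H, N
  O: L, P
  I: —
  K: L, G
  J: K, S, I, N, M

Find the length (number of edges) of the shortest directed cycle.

3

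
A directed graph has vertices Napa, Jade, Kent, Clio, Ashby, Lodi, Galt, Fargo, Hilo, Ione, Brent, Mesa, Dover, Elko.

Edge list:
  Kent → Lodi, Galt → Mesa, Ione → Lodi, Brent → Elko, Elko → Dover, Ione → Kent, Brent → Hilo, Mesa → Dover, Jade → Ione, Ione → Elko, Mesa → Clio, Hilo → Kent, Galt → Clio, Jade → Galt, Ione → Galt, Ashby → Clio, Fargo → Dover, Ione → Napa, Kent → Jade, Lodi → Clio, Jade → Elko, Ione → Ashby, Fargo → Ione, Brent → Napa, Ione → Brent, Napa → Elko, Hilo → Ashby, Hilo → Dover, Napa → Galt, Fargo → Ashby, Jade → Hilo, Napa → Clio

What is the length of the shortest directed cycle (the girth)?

3

For each vertex v, BFS finds the shortest path from v back to v.
The shortest such closed walk is Ione → Kent → Jade → Ione, length 3.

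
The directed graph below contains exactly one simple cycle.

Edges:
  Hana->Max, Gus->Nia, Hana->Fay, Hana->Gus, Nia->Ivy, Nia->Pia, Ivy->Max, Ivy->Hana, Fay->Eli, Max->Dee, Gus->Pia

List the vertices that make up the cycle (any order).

Gus, Ivy, Nia, Hana

DFS with gray/black marking from Ivy:
Ivy gray
  Hana gray
    Fay gray
      Eli gray
      Eli black
    Fay black
    Gus gray
      Nia gray
        Pia gray
        Pia black
        Nia→Ivy: Ivy is gray → back edge
Back edge closes the cycle Ivy → Hana → Gus → Nia → Ivy; its vertices are {Gus, Ivy, Nia, Hana}.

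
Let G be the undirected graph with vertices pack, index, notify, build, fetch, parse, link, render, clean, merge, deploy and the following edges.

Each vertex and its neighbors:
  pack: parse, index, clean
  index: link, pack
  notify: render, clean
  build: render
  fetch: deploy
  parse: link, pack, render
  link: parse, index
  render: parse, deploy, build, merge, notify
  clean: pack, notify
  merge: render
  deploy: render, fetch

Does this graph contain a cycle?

Yes

DFS, tracking each vertex's parent; an edge to a visited non-parent vertex closes a cycle.
Start from fetch:
visit fetch (parent –)
  visit deploy (parent fetch)
    visit render (parent deploy)
      visit parse (parent render)
        visit link (parent parse)
          link–parse: parent, skip
          visit index (parent link)
            index–link: parent, skip
            visit pack (parent index)
              pack–parse: parse visited and ≠ parent → cycle
Cycle: parse – link – index – pack – parse.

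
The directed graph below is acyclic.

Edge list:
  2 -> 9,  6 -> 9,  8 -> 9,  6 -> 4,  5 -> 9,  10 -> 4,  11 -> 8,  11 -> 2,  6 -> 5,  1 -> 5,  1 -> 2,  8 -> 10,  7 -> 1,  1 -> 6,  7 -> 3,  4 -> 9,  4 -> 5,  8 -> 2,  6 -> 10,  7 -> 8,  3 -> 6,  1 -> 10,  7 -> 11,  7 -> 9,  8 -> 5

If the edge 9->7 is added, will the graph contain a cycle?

Adding 9→7 creates a cycle iff 7 can already reach 9.
Path from 7: 7 → 9.
So 7 → … → 9 → 7 is a cycle.

Yes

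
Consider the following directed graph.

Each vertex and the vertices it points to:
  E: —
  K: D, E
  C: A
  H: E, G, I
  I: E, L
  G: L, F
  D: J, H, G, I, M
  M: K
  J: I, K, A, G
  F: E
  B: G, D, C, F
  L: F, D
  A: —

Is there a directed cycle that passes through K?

K is on a cycle iff K can reach itself via ≥1 edge.
K → D → J → K — yes.

Yes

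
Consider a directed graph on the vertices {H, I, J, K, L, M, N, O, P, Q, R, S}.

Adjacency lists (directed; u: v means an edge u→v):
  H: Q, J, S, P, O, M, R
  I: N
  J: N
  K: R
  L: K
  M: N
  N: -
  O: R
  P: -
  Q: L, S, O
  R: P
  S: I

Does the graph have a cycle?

No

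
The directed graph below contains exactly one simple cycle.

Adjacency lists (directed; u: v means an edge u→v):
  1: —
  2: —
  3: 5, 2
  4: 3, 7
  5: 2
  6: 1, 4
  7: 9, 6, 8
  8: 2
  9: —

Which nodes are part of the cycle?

4, 6, 7

DFS with gray/black marking from 7:
7 gray
  9 gray
  9 black
  6 gray
    1 gray
    1 black
    4 gray
      3 gray
        5 gray
          2 gray
          2 black
        5 black
        3→2: 2 black — skip
      3 black
      4→7: 7 is gray → back edge
Back edge closes the cycle 7 → 6 → 4 → 7; its vertices are {4, 6, 7}.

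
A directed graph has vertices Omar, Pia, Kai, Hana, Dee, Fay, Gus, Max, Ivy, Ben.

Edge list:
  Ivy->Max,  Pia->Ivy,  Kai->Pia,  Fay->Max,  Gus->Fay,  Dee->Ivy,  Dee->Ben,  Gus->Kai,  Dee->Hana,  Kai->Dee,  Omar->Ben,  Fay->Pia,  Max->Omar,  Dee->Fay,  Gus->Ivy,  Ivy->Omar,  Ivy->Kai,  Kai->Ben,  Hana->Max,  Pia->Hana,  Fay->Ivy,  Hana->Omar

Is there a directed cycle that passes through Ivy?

Yes

Ivy is on a cycle iff Ivy can reach itself via ≥1 edge.
Ivy → Kai → Pia → Ivy — yes.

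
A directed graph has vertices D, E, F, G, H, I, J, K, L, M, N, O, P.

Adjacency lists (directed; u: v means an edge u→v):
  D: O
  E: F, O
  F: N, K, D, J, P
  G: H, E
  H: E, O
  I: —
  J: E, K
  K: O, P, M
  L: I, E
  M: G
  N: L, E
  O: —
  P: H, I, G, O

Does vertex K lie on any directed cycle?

K is on a cycle iff K can reach itself via ≥1 edge.
K → P → H → E → F → K — yes.

Yes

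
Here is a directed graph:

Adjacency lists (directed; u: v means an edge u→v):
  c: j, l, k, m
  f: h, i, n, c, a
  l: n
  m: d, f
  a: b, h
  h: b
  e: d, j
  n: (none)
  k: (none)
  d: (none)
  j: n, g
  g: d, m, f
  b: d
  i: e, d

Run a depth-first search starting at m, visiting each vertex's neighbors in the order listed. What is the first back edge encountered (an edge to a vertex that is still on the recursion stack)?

DFS from m (visiting each vertex's neighbors in the order listed); mark gray on enter, black on exit:
m gray
  d gray
  d black
  f gray
    h gray
      b gray
        b→d: d black — skip
      b black
    h black
    i gray
      e gray
        e→d: d black — skip
        j gray
          n gray
          n black
          g gray
            g→d: d black — skip
            g→m: m is gray → back edge
First back edge: g → m.

g→m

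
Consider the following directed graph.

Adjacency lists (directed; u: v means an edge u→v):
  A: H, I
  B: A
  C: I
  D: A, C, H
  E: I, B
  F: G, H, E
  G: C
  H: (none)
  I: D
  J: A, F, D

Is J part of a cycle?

No

J lies on a cycle iff there is a path from J back to itself.
Exploring from J, it never reaches itself; equivalently, its strongly connected component is a singleton.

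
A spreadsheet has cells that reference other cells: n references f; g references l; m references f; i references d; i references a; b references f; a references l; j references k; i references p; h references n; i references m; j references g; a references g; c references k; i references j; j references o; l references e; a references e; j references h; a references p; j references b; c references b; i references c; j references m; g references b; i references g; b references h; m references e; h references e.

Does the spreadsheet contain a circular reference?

No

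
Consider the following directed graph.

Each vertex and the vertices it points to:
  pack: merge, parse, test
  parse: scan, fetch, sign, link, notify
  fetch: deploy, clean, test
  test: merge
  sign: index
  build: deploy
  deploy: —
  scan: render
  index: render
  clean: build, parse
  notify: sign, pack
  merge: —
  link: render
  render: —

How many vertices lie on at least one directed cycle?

5

A vertex is on a directed cycle iff it belongs to a strongly connected component of size ≥ 2 (or has a self-loop).
The vertices on cycles are {pack, clean, fetch, parse, notify} — 5 in total.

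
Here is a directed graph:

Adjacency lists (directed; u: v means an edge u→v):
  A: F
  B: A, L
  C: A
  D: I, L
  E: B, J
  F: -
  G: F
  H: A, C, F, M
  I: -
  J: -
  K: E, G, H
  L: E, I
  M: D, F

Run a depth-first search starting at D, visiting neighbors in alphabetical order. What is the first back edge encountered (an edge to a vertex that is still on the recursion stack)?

DFS from D (visiting neighbors in alphabetical order); mark gray on enter, black on exit:
D gray
  I gray
  I black
  L gray
    E gray
      B gray
        A gray
          F gray
          F black
        A black
        B→L: L is gray → back edge
First back edge: B → L.

B->L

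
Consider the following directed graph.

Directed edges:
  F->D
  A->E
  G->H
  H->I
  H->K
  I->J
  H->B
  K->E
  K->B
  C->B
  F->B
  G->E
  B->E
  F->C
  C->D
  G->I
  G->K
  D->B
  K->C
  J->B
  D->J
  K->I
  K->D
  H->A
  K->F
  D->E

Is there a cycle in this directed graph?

No

DFS with white/gray/black marking, starting from H:
H gray
  K gray
    F gray
      B gray
        E gray
        E black
      B black
      D gray
        J gray
          J→B: B black — skip
        J black
        D→B: B black — skip
        D→E: E black — skip
      D black
      C gray
        C→D: D black — skip
        C→B: B black — skip
      C black
    F black
    K→B: B black — skip
    K→C: C black — skip
    I gray
      I→J: J black — skip
    I black
    K→E: E black — skip
    K→D: D black — skip
  K black
  H→I: I black — skip
  H→B: B black — skip
  A gray
    A→E: E black — skip
  A black
H black
G gray
  G→H: H black — skip
  G→K: K black — skip
  G→E: E black — skip
  G→I: I black — skip
G black
Every edge goes to a white or black vertex — no back edge, so the graph is acyclic.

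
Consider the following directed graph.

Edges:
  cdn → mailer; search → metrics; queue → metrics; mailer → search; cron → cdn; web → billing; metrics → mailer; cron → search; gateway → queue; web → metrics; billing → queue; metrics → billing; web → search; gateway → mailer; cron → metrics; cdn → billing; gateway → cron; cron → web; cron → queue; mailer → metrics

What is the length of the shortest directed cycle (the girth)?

2

For each vertex v, BFS finds the shortest path from v back to v.
The shortest such closed walk is mailer → metrics → mailer, length 2.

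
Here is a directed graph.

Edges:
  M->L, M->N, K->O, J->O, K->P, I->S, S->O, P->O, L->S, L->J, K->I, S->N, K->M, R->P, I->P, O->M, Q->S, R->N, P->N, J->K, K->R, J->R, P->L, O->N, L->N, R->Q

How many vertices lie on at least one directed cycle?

10

A vertex is on a directed cycle iff it belongs to a strongly connected component of size ≥ 2 (or has a self-loop).
The vertices on cycles are {I, J, K, L, M, O, P, Q, R, S} — 10 in total.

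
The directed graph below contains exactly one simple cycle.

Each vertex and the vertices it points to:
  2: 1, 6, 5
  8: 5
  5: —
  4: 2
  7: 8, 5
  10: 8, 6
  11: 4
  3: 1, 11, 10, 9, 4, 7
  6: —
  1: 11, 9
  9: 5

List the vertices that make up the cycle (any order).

1, 2, 4, 11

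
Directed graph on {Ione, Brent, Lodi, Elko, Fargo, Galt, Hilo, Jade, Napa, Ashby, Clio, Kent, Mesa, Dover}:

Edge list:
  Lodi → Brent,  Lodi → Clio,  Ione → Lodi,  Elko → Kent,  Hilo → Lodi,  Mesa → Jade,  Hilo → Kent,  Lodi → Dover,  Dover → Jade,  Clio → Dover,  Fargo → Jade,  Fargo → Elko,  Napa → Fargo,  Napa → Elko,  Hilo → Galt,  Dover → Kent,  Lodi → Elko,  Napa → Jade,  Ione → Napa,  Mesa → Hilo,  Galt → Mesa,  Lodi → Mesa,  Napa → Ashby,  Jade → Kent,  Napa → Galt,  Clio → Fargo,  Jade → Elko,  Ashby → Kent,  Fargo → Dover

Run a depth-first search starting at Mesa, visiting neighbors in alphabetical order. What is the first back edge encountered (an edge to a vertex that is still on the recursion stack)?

DFS from Mesa (visiting neighbors in alphabetical order); mark gray on enter, black on exit:
Mesa gray
  Hilo gray
    Galt gray
      Galt→Mesa: Mesa is gray → back edge
First back edge: Galt → Mesa.

Galt->Mesa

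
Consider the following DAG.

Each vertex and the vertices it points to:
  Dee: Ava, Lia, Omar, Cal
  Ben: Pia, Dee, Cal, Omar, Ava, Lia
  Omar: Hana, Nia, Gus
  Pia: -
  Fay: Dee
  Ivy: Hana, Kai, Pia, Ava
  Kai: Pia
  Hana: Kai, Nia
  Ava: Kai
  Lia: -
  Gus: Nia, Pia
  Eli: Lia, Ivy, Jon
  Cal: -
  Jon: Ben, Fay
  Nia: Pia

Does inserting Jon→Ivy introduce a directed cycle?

Adding Jon→Ivy creates a cycle iff Ivy can already reach Jon.
Explore from Ivy: no path reaches Jon. The graph stays acyclic.

No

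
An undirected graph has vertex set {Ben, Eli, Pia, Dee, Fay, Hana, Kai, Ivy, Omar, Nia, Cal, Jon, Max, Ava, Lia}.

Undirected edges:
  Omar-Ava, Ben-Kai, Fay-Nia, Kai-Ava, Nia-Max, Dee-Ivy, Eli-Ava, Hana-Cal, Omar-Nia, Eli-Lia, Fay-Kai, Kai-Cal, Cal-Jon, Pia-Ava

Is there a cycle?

DFS, tracking each vertex's parent; an edge to a visited non-parent vertex closes a cycle.
Start from Kai:
visit Kai (parent –)
  visit Ava (parent Kai)
    visit Pia (parent Ava)
      Pia–Ava: parent, skip
    visit Eli (parent Ava)
      visit Lia (parent Eli)
        Lia–Eli: parent, skip
      Eli–Ava: parent, skip
    visit Omar (parent Ava)
      visit Nia (parent Omar)
        visit Fay (parent Nia)
          Fay–Kai: Kai visited and ≠ parent → cycle
Cycle: Kai – Ava – Omar – Nia – Fay – Kai.

Yes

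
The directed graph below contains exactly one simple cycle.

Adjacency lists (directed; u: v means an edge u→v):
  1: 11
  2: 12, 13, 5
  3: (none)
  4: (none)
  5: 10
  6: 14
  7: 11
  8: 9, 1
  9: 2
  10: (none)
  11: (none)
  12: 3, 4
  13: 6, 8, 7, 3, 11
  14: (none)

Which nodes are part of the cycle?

2, 8, 9, 13

DFS with gray/black marking from 2:
2 gray
  12 gray
    3 gray
    3 black
    4 gray
    4 black
  12 black
  13 gray
    6 gray
      14 gray
      14 black
    6 black
    8 gray
      9 gray
        9→2: 2 is gray → back edge
Back edge closes the cycle 2 → 13 → 8 → 9 → 2; its vertices are {2, 8, 9, 13}.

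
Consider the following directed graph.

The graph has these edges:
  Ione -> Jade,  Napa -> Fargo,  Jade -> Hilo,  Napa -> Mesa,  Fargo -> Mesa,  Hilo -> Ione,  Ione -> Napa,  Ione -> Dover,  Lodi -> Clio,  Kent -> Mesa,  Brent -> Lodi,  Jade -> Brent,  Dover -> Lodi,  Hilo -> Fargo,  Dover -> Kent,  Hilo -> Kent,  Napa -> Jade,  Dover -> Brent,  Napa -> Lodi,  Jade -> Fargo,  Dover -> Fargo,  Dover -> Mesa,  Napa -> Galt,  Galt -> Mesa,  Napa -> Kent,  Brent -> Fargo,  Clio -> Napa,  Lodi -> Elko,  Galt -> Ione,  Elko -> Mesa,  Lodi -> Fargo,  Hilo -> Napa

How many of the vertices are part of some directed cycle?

9

A vertex is on a directed cycle iff it belongs to a strongly connected component of size ≥ 2 (or has a self-loop).
The vertices on cycles are {Clio, Galt, Hilo, Ione, Jade, Lodi, Napa, Brent, Dover} — 9 in total.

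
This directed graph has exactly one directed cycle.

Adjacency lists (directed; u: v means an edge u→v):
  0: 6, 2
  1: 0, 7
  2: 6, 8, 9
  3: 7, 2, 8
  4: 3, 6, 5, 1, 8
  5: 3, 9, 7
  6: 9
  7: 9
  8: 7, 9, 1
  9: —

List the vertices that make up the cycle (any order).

0, 1, 2, 8

DFS with gray/black marking from 1:
1 gray
  0 gray
    6 gray
      9 gray
      9 black
    6 black
    2 gray
      2→6: 6 black — skip
      8 gray
        7 gray
          7→9: 9 black — skip
        7 black
        8→9: 9 black — skip
        8→1: 1 is gray → back edge
Back edge closes the cycle 1 → 0 → 2 → 8 → 1; its vertices are {0, 1, 2, 8}.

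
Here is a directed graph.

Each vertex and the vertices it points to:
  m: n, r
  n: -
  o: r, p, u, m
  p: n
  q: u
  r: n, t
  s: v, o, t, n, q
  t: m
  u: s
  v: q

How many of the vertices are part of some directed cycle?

8

A vertex is on a directed cycle iff it belongs to a strongly connected component of size ≥ 2 (or has a self-loop).
The vertices on cycles are {m, o, q, r, s, t, u, v} — 8 in total.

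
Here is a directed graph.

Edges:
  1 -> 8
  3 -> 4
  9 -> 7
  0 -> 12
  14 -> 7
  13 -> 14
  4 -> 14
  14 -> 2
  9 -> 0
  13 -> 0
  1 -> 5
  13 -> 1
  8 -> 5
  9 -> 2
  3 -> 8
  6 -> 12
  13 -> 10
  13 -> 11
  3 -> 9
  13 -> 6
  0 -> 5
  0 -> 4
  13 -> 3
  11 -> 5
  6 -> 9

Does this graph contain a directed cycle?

DFS with white/gray/black marking, starting from 13:
13 gray
  11 gray
    5 gray
    5 black
  11 black
  10 gray
  10 black
  1 gray
    1→5: 5 black — skip
    8 gray
      8→5: 5 black — skip
    8 black
  1 black
  0 gray
    12 gray
    12 black
    0→5: 5 black — skip
    4 gray
      14 gray
        2 gray
        2 black
        7 gray
        7 black
      14 black
    4 black
  0 black
  3 gray
    3→4: 4 black — skip
    9 gray
      9→7: 7 black — skip
      9→2: 2 black — skip
      9→0: 0 black — skip
    9 black
    3→8: 8 black — skip
  3 black
  13→14: 14 black — skip
  6 gray
    6→9: 9 black — skip
    6→12: 12 black — skip
  6 black
13 black
Every edge goes to a white or black vertex — no back edge, so the graph is acyclic.

No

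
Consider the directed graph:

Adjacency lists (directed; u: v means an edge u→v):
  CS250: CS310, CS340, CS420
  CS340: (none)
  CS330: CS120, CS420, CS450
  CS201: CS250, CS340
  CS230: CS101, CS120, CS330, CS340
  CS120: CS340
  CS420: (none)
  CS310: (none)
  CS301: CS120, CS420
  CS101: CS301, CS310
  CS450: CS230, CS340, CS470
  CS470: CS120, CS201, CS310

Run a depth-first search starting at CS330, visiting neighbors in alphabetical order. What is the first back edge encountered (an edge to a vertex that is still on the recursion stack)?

CS230->CS330

DFS from CS330 (visiting neighbors in alphabetical order); mark gray on enter, black on exit:
CS330 gray
  CS120 gray
    CS340 gray
    CS340 black
  CS120 black
  CS420 gray
  CS420 black
  CS450 gray
    CS230 gray
      CS101 gray
        CS301 gray
          CS301→CS120: CS120 black — skip
          CS301→CS420: CS420 black — skip
        CS301 black
        CS310 gray
        CS310 black
      CS101 black
      CS230→CS120: CS120 black — skip
      CS230→CS330: CS330 is gray → back edge
First back edge: CS230 → CS330.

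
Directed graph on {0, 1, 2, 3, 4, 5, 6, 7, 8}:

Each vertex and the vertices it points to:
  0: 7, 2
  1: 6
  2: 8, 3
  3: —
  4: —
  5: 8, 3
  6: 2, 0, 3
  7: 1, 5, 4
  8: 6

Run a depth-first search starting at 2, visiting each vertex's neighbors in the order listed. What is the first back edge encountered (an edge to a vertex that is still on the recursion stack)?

6->2

DFS from 2 (visiting each vertex's neighbors in the order listed); mark gray on enter, black on exit:
2 gray
  8 gray
    6 gray
      6→2: 2 is gray → back edge
First back edge: 6 → 2.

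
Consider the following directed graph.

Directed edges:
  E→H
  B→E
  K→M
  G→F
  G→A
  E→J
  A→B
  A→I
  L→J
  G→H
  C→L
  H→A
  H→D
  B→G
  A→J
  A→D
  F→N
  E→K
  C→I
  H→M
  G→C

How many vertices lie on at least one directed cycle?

A vertex is on a directed cycle iff it belongs to a strongly connected component of size ≥ 2 (or has a self-loop).
The vertices on cycles are {A, B, E, G, H} — 5 in total.

5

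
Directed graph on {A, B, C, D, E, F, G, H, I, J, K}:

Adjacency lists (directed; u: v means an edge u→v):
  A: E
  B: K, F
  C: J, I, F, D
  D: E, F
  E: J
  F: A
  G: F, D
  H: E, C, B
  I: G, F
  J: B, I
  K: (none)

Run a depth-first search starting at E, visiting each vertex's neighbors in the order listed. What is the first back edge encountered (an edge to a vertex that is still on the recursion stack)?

A->E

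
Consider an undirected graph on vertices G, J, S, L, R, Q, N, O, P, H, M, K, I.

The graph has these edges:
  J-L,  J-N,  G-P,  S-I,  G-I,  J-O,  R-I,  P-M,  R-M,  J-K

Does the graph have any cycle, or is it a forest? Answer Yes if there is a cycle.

Yes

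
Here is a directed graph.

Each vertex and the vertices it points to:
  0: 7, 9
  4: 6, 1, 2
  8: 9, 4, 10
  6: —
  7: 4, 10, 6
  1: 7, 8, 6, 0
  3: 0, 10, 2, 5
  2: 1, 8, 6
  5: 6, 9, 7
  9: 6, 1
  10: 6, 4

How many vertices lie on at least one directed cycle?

8

A vertex is on a directed cycle iff it belongs to a strongly connected component of size ≥ 2 (or has a self-loop).
The vertices on cycles are {0, 1, 2, 4, 7, 8, 9, 10} — 8 in total.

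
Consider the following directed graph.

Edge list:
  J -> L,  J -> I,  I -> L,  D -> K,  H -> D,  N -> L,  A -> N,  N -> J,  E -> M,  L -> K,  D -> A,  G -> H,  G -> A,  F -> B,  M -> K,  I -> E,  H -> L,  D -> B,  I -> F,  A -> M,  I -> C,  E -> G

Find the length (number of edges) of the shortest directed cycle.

For each vertex v, BFS finds the shortest path from v back to v.
The shortest such closed walk is I → E → G → A → N → J → I, length 6.

6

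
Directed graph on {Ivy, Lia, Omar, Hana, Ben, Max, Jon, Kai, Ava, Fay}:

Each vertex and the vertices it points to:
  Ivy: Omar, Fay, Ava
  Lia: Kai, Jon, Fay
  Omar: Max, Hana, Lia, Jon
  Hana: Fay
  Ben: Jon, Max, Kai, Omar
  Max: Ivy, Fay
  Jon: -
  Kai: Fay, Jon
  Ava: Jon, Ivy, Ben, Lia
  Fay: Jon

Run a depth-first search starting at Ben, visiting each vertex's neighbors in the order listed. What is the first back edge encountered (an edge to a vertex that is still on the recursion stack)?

DFS from Ben (visiting each vertex's neighbors in the order listed); mark gray on enter, black on exit:
Ben gray
  Jon gray
  Jon black
  Max gray
    Ivy gray
      Omar gray
        Omar→Max: Max is gray → back edge
First back edge: Omar → Max.

Omar->Max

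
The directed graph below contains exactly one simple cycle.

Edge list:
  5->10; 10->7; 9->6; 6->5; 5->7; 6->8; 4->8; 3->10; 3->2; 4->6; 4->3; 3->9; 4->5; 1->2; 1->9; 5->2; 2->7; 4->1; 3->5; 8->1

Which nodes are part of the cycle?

1, 6, 8, 9

DFS with gray/black marking from 6:
6 gray
  5 gray
    2 gray
      7 gray
      7 black
    2 black
    5→7: 7 black — skip
    10 gray
      10→7: 7 black — skip
    10 black
  5 black
  8 gray
    1 gray
      1→2: 2 black — skip
      9 gray
        9→6: 6 is gray → back edge
Back edge closes the cycle 6 → 8 → 1 → 9 → 6; its vertices are {1, 6, 8, 9}.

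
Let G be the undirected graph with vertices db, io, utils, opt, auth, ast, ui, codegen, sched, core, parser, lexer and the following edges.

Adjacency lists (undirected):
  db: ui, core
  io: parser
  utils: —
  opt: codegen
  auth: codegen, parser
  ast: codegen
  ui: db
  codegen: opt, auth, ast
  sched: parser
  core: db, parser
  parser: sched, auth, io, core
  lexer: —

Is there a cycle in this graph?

No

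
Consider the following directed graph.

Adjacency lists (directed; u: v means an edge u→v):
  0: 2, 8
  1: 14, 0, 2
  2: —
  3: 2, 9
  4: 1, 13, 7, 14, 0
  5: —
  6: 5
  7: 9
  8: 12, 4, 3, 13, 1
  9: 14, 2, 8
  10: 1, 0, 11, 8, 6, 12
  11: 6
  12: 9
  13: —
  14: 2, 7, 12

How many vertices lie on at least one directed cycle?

A vertex is on a directed cycle iff it belongs to a strongly connected component of size ≥ 2 (or has a self-loop).
The vertices on cycles are {0, 1, 3, 4, 7, 8, 9, 12, 14} — 9 in total.

9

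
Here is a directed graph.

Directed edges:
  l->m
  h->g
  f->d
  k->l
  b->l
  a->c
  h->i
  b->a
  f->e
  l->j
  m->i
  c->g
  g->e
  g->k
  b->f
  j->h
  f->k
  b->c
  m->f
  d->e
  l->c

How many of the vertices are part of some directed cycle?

A vertex is on a directed cycle iff it belongs to a strongly connected component of size ≥ 2 (or has a self-loop).
The vertices on cycles are {c, f, g, h, j, k, l, m} — 8 in total.

8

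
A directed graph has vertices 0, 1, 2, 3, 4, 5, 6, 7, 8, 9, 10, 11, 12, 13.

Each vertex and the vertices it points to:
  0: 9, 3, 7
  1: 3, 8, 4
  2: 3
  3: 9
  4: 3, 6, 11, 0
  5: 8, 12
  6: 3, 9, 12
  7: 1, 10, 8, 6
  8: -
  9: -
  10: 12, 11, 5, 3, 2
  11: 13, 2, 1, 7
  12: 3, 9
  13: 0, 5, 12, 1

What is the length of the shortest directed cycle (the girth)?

3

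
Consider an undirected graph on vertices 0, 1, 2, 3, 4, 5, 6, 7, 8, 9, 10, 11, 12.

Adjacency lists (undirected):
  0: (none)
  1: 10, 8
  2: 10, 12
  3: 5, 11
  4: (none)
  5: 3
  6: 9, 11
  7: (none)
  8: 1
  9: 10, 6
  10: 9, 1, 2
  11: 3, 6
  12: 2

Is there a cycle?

DFS, tracking each vertex's parent; an edge to a visited non-parent vertex closes a cycle.
Start from 4:
visit 4 (parent –)
visit 0 (parent –)
visit 1 (parent –)
  visit 10 (parent 1)
    visit 9 (parent 10)
      9–10: parent, skip
      visit 6 (parent 9)
        6–9: parent, skip
        visit 11 (parent 6)
          visit 3 (parent 11)
            visit 5 (parent 3)
              5–3: parent, skip
            3–11: parent, skip
          11–6: parent, skip
    10–1: parent, skip
    visit 2 (parent 10)
      2–10: parent, skip
      visit 12 (parent 2)
        12–2: parent, skip
  visit 8 (parent 1)
    8–1: parent, skip
visit 7 (parent –)
No non-parent visited neighbor found — the graph is a forest.

No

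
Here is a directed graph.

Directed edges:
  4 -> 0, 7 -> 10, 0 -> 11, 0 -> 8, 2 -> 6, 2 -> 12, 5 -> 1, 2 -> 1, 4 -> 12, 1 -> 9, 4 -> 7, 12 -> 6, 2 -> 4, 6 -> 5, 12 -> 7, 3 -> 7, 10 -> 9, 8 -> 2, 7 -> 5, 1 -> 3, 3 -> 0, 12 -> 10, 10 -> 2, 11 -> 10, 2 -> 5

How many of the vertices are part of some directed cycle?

12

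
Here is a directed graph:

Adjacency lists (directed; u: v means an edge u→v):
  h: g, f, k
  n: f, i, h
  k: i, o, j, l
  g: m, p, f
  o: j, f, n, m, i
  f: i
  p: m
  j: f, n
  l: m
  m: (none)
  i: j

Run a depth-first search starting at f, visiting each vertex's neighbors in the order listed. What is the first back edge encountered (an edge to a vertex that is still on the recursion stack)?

j->f

DFS from f (visiting each vertex's neighbors in the order listed); mark gray on enter, black on exit:
f gray
  i gray
    j gray
      j→f: f is gray → back edge
First back edge: j → f.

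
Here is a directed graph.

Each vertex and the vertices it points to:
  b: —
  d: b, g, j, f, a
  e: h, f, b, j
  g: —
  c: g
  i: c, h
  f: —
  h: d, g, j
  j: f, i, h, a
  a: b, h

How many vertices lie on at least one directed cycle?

5

A vertex is on a directed cycle iff it belongs to a strongly connected component of size ≥ 2 (or has a self-loop).
The vertices on cycles are {a, d, h, i, j} — 5 in total.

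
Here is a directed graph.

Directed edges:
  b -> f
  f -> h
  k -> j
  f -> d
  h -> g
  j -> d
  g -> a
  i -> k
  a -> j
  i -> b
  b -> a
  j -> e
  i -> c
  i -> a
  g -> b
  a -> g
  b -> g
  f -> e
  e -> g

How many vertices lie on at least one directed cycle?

7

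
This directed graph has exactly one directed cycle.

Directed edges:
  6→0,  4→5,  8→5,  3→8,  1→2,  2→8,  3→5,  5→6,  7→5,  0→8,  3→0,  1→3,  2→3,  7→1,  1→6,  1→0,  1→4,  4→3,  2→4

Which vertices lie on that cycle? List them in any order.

0, 5, 6, 8

DFS with gray/black marking from 6:
6 gray
  0 gray
    8 gray
      5 gray
        5→6: 6 is gray → back edge
Back edge closes the cycle 6 → 0 → 8 → 5 → 6; its vertices are {0, 5, 6, 8}.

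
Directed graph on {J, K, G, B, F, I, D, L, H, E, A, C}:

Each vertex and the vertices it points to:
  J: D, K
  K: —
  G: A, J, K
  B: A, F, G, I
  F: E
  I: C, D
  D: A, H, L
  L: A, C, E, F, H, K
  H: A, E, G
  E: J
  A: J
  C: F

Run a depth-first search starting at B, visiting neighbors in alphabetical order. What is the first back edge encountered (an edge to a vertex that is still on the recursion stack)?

D→A

DFS from B (visiting neighbors in alphabetical order); mark gray on enter, black on exit:
B gray
  A gray
    J gray
      D gray
        D→A: A is gray → back edge
First back edge: D → A.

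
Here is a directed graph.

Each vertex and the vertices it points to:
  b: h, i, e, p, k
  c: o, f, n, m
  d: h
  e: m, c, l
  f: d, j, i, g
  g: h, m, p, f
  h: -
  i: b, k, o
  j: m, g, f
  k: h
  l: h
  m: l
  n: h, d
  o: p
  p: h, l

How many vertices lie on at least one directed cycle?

A vertex is on a directed cycle iff it belongs to a strongly connected component of size ≥ 2 (or has a self-loop).
The vertices on cycles are {b, c, e, f, g, i, j} — 7 in total.

7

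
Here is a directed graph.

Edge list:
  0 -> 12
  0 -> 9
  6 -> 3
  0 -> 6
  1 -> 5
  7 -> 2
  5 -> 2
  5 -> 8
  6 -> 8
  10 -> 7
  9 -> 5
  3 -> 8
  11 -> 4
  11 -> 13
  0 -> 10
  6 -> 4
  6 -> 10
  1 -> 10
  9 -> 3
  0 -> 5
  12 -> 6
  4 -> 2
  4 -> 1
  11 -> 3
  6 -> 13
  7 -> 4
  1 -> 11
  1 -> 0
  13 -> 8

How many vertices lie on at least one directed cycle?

A vertex is on a directed cycle iff it belongs to a strongly connected component of size ≥ 2 (or has a self-loop).
The vertices on cycles are {0, 1, 4, 6, 7, 10, 11, 12} — 8 in total.

8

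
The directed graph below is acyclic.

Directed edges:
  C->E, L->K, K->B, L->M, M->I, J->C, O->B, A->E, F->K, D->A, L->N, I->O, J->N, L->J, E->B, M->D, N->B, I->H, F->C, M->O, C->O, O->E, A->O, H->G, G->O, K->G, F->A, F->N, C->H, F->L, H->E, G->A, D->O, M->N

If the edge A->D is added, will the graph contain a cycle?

Yes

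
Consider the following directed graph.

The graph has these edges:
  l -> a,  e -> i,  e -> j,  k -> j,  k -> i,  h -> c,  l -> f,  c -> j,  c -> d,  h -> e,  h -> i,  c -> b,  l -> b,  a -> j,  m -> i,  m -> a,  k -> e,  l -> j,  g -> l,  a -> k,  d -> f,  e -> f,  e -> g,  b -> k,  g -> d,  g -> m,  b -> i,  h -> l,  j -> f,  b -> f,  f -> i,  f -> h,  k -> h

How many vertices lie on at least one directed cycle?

12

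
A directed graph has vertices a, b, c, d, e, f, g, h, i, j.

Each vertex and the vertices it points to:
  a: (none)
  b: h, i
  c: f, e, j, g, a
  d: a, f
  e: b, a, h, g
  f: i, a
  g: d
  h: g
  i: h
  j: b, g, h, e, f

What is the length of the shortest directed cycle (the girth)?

For each vertex v, BFS finds the shortest path from v back to v.
The shortest such closed walk is g → d → f → i → h → g, length 5.

5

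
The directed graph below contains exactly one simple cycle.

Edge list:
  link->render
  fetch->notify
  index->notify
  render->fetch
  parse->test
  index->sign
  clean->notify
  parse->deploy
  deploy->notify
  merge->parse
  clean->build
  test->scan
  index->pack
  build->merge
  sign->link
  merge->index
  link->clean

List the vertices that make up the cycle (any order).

link, sign, build, clean, index, merge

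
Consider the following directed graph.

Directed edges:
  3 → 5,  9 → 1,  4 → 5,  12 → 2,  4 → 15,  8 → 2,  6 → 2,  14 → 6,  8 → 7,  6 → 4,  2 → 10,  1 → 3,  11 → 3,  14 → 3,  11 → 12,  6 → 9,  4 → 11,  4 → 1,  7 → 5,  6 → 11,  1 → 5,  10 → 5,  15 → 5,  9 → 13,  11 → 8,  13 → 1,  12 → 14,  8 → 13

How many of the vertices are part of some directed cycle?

A vertex is on a directed cycle iff it belongs to a strongly connected component of size ≥ 2 (or has a self-loop).
The vertices on cycles are {4, 6, 11, 12, 14} — 5 in total.

5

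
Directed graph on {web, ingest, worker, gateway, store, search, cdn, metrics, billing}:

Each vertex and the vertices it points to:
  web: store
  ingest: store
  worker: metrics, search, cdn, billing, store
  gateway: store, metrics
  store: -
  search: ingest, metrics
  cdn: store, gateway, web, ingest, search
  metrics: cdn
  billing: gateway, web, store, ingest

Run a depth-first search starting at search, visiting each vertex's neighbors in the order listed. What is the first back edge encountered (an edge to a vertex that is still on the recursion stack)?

DFS from search (visiting each vertex's neighbors in the order listed); mark gray on enter, black on exit:
search gray
  ingest gray
    store gray
    store black
  ingest black
  metrics gray
    cdn gray
      cdn→store: store black — skip
      gateway gray
        gateway→store: store black — skip
        gateway→metrics: metrics is gray → back edge
First back edge: gateway → metrics.

gateway→metrics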